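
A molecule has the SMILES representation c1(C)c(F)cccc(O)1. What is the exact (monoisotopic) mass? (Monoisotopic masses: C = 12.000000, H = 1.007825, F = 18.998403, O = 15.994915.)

126.0481

Atom tally by fragment:
  benzene ring core → C:6 H:6
  (− 3 ring H displaced by substituents)
  + CH3 → C:1 H:3
  + F → F:1
  + OH → O:1 H:1
Element totals:
  C: 7
  H: 7
  F: 1
  O: 1
Molecular formula: C7H7FO.
  M = 7(12.0) + 7(1.007825) + 18.998403 + 15.994915
    = 84.000000 + 7.054775 + 18.998403 + 15.994915 = 126.048093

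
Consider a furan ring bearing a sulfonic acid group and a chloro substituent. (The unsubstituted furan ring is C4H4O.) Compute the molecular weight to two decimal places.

Atom tally by fragment:
  furan ring core → C:4 H:4 O:1
  (− 2 ring H displaced by substituents)
  + SO3H → S:1 O:3 H:1
  + Cl → Cl:1
Element totals:
  C: 4
  H: 3
  Cl: 1
  O: 4
  S: 1
Molecular formula: C4H3ClO4S.
  M = 4(12.011) + 3(1.008) + 35.45 + 4(15.999) + 32.06
    = 48.044 + 3.024 + 35.450 + 63.996 + 32.060 = 182.574

182.57 g/mol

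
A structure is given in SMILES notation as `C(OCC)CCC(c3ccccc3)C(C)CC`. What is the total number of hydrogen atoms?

Atom tally by fragment:
  C2H5OCH2 → C:3 H:7 O:1
  CH2 → C:1 H:2
  CH2 → C:1 H:2
  CH(C6H5) → C:7 H:6
  CH(CH3) → C:2 H:4
  CH2 → C:1 H:2
  CH3 → C:1 H:3
Element totals:
  C: 16
  H: 26
  O: 1

26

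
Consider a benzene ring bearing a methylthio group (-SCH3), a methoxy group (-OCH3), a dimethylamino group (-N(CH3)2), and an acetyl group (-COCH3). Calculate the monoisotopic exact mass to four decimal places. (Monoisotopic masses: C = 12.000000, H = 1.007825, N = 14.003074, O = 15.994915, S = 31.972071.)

239.0980

Atom tally by fragment:
  benzene ring core → C:6 H:6
  (− 4 ring H displaced by substituents)
  + SCH3 → C:1 H:3 S:1
  + OCH3 → C:1 H:3 O:1
  + N(CH3)2 → N:1 C:2 H:6
  + COCH3 → C:2 H:3 O:1
Element totals:
  C: 12
  H: 17
  N: 1
  O: 2
  S: 1
Molecular formula: C12H17NO2S.
  M = 12(12.0) + 17(1.007825) + 14.003074 + 2(15.994915) + 31.972071
    = 144.000000 + 17.133025 + 14.003074 + 31.989830 + 31.972071 = 239.098000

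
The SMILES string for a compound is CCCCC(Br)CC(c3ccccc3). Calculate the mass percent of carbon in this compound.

Atom tally by fragment:
  CH3 → C:1 H:3
  CH2 → C:1 H:2
  CH2 → C:1 H:2
  CH2 → C:1 H:2
  CH(Br) → C:1 H:1 Br:1
  CH2 → C:1 H:2
  CH2C6H5 → C:7 H:7
Element totals:
  C: 13
  H: 19
  Br: 1
Molecular formula: C13H19Br.
Molar mass = 255.199 g/mol.
Mass from C: 13 × 12.011 = 156.143 g/mol.
%C = 156.143 / 255.199 × 100 = 61.18%.

61.18%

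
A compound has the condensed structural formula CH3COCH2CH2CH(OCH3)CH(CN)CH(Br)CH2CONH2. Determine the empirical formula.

Atom tally by fragment:
  CH3COCH2 → C:3 H:5 O:1
  CH2 → C:1 H:2
  CH(OCH3) → C:2 H:4 O:1
  CH(CN) → C:2 H:1 N:1
  CH(Br) → C:1 H:1 Br:1
  CH2CONH2 → C:2 H:4 O:1 N:1
Element totals:
  C: 11
  H: 17
  Br: 1
  N: 2
  O: 3
Molecular formula: C11H17BrN2O3.
gcd of subscripts (1, 11, 17, 2, 3) = 1, so the empirical formula equals the molecular formula.

C11H17BrN2O3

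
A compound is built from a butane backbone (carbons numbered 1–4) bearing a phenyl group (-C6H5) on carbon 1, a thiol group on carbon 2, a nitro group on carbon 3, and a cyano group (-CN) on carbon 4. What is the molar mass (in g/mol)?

Atom tally by fragment:
  C6H5CH2 → C:7 H:7
  CH(SH) → C:1 H:2 S:1
  CH(NO2) → C:1 H:1 N:1 O:2
  CH2CN → C:2 H:2 N:1
Element totals:
  C: 11
  H: 12
  N: 2
  O: 2
  S: 1
Molecular formula: C11H12N2O2S.
  M = 11(12.011) + 12(1.008) + 2(14.007) + 2(15.999) + 32.06
    = 132.121 + 12.096 + 28.014 + 31.998 + 32.060 = 236.289

236.29 g/mol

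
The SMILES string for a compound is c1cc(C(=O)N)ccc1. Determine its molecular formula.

C7H7NO

Atom tally by fragment:
  benzene ring core → C:6 H:6
  (− 1 ring H displaced by substituents)
  + CONH2 → C:1 H:2 O:1 N:1
Element totals:
  C: 7
  H: 7
  N: 1
  O: 1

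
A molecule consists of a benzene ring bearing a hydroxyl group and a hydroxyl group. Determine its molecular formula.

C6H6O2

Atom tally by fragment:
  benzene ring core → C:6 H:6
  (− 2 ring H displaced by substituents)
  + OH → O:1 H:1
  + OH → O:1 H:1
Element totals:
  C: 6
  H: 6
  O: 2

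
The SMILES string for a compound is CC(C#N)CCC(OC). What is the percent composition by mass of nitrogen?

Atom tally by fragment:
  CH3 → C:1 H:3
  CH(CN) → C:2 H:1 N:1
  CH2 → C:1 H:2
  CH2 → C:1 H:2
  CH2OCH3 → C:2 H:5 O:1
Element totals:
  C: 7
  H: 13
  N: 1
  O: 1
Molecular formula: C7H13NO.
Molar mass = 127.187 g/mol.
Mass from N: 1 × 14.007 = 14.007 g/mol.
%N = 14.007 / 127.187 × 100 = 11.01%.

11.01%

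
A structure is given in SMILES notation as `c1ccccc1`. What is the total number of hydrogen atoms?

Atom tally by fragment:
  benzene ring core → C:6 H:6
Element totals:
  C: 6
  H: 6

6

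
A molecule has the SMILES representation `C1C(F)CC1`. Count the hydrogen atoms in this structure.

7

Atom tally by fragment:
  cyclobutane ring core → C:4 H:8
  (− 1 ring H displaced by substituents)
  + F → F:1
Element totals:
  C: 4
  H: 7
  F: 1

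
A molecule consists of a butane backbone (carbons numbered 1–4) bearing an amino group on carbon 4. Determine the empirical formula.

C4H11N

Atom tally by fragment:
  CH3 → C:1 H:3
  CH2 → C:1 H:2
  CH2 → C:1 H:2
  CH2NH2 → C:1 H:4 N:1
Element totals:
  C: 4
  H: 11
  N: 1
Molecular formula: C4H11N.
gcd of subscripts (4, 11, 1) = 1, so the empirical formula equals the molecular formula.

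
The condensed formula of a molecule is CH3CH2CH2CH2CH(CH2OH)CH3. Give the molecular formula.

C7H16O

Element totals:
  C: 7
  H: 16
  O: 1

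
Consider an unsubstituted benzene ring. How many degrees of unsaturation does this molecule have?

4

Atom tally by fragment:
  benzene ring core → C:6 H:6
Element totals:
  C: 6
  H: 6
Molecular formula: C6H6.
DoU = (2C + 2 + N − H − X) / 2 = (2·6 + 2 + 0 − 6 − 0) / 2 = 4.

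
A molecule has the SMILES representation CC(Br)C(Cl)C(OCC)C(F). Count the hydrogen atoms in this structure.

Atom tally by fragment:
  CH3 → C:1 H:3
  CH(Br) → C:1 H:1 Br:1
  CH(Cl) → C:1 H:1 Cl:1
  CH(OC2H5) → C:3 H:6 O:1
  CH2F → C:1 H:2 F:1
Element totals:
  C: 7
  H: 13
  Br: 1
  Cl: 1
  F: 1
  O: 1

13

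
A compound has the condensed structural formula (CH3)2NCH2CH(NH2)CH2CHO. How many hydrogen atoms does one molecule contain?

Atom tally by fragment:
  (CH3)2NCH2 → C:3 H:8 N:1
  CH(NH2) → C:1 H:3 N:1
  CH2CHO → C:2 H:3 O:1
Element totals:
  C: 6
  H: 14
  N: 2
  O: 1

14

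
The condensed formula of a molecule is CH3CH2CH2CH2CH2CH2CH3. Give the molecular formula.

Atom tally by fragment:
  CH3 → C:1 H:3
  CH2 → C:1 H:2
  CH2 → C:1 H:2
  CH2 → C:1 H:2
  CH2 → C:1 H:2
  CH2 → C:1 H:2
  CH3 → C:1 H:3
Element totals:
  C: 7
  H: 16

C7H16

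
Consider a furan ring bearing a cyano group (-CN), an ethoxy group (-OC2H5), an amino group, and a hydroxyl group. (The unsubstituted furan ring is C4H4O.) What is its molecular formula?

C7H8N2O3

Atom tally by fragment:
  furan ring core → C:4 H:4 O:1
  (− 4 ring H displaced by substituents)
  + CN → C:1 N:1
  + OC2H5 → C:2 H:5 O:1
  + NH2 → N:1 H:2
  + OH → O:1 H:1
Element totals:
  C: 7
  H: 8
  N: 2
  O: 3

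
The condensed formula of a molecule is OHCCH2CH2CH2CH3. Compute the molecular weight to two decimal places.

86.13 g/mol

Atom tally by fragment:
  OHCCH2 → C:2 H:3 O:1
  CH2 → C:1 H:2
  CH2 → C:1 H:2
  CH3 → C:1 H:3
Element totals:
  C: 5
  H: 10
  O: 1
Molecular formula: C5H10O.
  M = 5(12.011) + 10(1.008) + 15.999
    = 60.055 + 10.080 + 15.999 = 86.134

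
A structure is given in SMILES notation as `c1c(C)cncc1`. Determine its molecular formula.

C6H7N

Atom tally by fragment:
  pyridine ring core → C:5 H:5 N:1
  (− 1 ring H displaced by substituents)
  + CH3 → C:1 H:3
Element totals:
  C: 6
  H: 7
  N: 1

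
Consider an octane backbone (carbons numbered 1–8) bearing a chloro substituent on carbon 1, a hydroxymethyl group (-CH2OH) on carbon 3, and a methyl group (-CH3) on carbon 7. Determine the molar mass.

Atom tally by fragment:
  ClCH2 → C:1 H:2 Cl:1
  CH2 → C:1 H:2
  CH(CH2OH) → C:2 H:4 O:1
  CH2 → C:1 H:2
  CH2 → C:1 H:2
  CH2 → C:1 H:2
  CH(CH3) → C:2 H:4
  CH3 → C:1 H:3
Element totals:
  C: 10
  H: 21
  Cl: 1
  O: 1
Molecular formula: C10H21ClO.
  M = 10(12.011) + 21(1.008) + 35.45 + 15.999
    = 120.110 + 21.168 + 35.450 + 15.999 = 192.727

192.73 g/mol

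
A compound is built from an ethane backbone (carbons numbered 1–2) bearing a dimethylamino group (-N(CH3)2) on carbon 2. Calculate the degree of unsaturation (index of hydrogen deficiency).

Atom tally by fragment:
  CH3 → C:1 H:3
  CH2N(CH3)2 → C:3 H:8 N:1
Element totals:
  C: 4
  H: 11
  N: 1
Molecular formula: C4H11N.
DoU = (2C + 2 + N − H − X) / 2 = (2·4 + 2 + 1 − 11 − 0) / 2 = 0.

0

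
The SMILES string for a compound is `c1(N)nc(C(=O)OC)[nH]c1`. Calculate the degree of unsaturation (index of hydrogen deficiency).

Atom tally by fragment:
  imidazole ring core → C:3 H:4 N:2
  (− 2 ring H displaced by substituents)
  + NH2 → N:1 H:2
  + COOCH3 → C:2 H:3 O:2
Element totals:
  C: 5
  H: 7
  N: 3
  O: 2
Molecular formula: C5H7N3O2.
DoU = (2C + 2 + N − H − X) / 2 = (2·5 + 2 + 3 − 7 − 0) / 2 = 4.

4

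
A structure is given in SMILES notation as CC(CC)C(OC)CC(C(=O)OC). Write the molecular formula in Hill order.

C10H20O3

Atom tally by fragment:
  CH3 → C:1 H:3
  CH(C2H5) → C:3 H:6
  CH(OCH3) → C:2 H:4 O:1
  CH2 → C:1 H:2
  CH2COOCH3 → C:3 H:5 O:2
Element totals:
  C: 10
  H: 20
  O: 3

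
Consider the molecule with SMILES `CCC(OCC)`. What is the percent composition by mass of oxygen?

Atom tally by fragment:
  CH3 → C:1 H:3
  CH2 → C:1 H:2
  CH2OC2H5 → C:3 H:7 O:1
Element totals:
  C: 5
  H: 12
  O: 1
Molecular formula: C5H12O.
Molar mass = 88.150 g/mol.
Mass from O: 1 × 15.999 = 15.999 g/mol.
%O = 15.999 / 88.150 × 100 = 18.15%.

18.15%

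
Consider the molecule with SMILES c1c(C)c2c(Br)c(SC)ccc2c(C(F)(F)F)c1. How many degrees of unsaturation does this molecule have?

7

Atom tally by fragment:
  naphthalene ring system core → C:10 H:8
  (− 4 ring H displaced by substituents)
  + CH3 → C:1 H:3
  + Br → Br:1
  + SCH3 → C:1 H:3 S:1
  + CF3 → C:1 F:3
Element totals:
  C: 13
  H: 10
  Br: 1
  F: 3
  S: 1
Molecular formula: C13H10BrF3S.
DoU = (2C + 2 + N − H − X) / 2 = (2·13 + 2 + 0 − 10 − 4) / 2 = 7.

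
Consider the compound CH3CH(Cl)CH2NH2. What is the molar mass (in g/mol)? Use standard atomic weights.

Atom tally by fragment:
  CH3 → C:1 H:3
  CH(Cl) → C:1 H:1 Cl:1
  CH2NH2 → C:1 H:4 N:1
Element totals:
  C: 3
  H: 8
  Cl: 1
  N: 1
Molecular formula: C3H8ClN.
  M = 3(12.011) + 8(1.008) + 35.45 + 14.007
    = 36.033 + 8.064 + 35.450 + 14.007 = 93.554

93.55 g/mol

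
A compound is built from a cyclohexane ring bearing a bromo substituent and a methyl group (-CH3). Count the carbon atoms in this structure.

7

Atom tally by fragment:
  cyclohexane ring core → C:6 H:12
  (− 2 ring H displaced by substituents)
  + Br → Br:1
  + CH3 → C:1 H:3
Element totals:
  C: 7
  H: 13
  Br: 1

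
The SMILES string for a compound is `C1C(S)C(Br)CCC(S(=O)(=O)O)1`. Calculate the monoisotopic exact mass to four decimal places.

273.9333

Atom tally by fragment:
  cyclohexane ring core → C:6 H:12
  (− 3 ring H displaced by substituents)
  + SH → S:1 H:1
  + Br → Br:1
  + SO3H → S:1 O:3 H:1
Element totals:
  C: 6
  H: 11
  Br: 1
  O: 3
  S: 2
Molecular formula: C6H11BrO3S2.
  M = 6(12.0) + 11(1.007825) + 78.918338 + 3(15.994915) + 2(31.972071)
    = 72.000000 + 11.086075 + 78.918338 + 47.984745 + 63.944142 = 273.933300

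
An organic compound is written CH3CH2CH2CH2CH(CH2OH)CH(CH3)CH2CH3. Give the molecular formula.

C10H22O

Element totals:
  C: 10
  H: 22
  O: 1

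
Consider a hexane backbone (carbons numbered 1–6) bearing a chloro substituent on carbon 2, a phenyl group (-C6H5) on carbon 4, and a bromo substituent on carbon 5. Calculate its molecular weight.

Atom tally by fragment:
  CH3 → C:1 H:3
  CH(Cl) → C:1 H:1 Cl:1
  CH2 → C:1 H:2
  CH(C6H5) → C:7 H:6
  CH(Br) → C:1 H:1 Br:1
  CH3 → C:1 H:3
Element totals:
  C: 12
  H: 16
  Br: 1
  Cl: 1
Molecular formula: C12H16BrCl.
  M = 12(12.011) + 16(1.008) + 79.904 + 35.45
    = 144.132 + 16.128 + 79.904 + 35.450 = 275.614

275.61 g/mol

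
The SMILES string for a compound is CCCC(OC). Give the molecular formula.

Atom tally by fragment:
  CH3 → C:1 H:3
  CH2 → C:1 H:2
  CH2 → C:1 H:2
  CH2OCH3 → C:2 H:5 O:1
Element totals:
  C: 5
  H: 12
  O: 1

C5H12O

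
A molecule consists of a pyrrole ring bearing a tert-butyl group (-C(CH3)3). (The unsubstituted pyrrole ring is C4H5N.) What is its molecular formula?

Atom tally by fragment:
  pyrrole ring core → C:4 H:5 N:1
  (− 1 ring H displaced by substituents)
  + C(CH3)3 → C:4 H:9
Element totals:
  C: 8
  H: 13
  N: 1

C8H13N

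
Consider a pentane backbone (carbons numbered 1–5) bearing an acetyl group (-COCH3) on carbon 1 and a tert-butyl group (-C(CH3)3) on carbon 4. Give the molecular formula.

C11H22O

Atom tally by fragment:
  CH3COCH2 → C:3 H:5 O:1
  CH2 → C:1 H:2
  CH2 → C:1 H:2
  CH(C(CH3)3) → C:5 H:10
  CH3 → C:1 H:3
Element totals:
  C: 11
  H: 22
  O: 1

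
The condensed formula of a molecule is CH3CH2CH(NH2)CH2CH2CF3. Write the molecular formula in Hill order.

Element totals:
  C: 6
  H: 12
  F: 3
  N: 1

C6H12F3N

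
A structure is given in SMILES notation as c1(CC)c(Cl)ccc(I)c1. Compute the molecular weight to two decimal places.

266.51 g/mol

Atom tally by fragment:
  benzene ring core → C:6 H:6
  (− 3 ring H displaced by substituents)
  + C2H5 → C:2 H:5
  + Cl → Cl:1
  + I → I:1
Element totals:
  C: 8
  H: 8
  Cl: 1
  I: 1
Molecular formula: C8H8ClI.
  M = 8(12.011) + 8(1.008) + 35.45 + 126.904
    = 96.088 + 8.064 + 35.450 + 126.904 = 266.506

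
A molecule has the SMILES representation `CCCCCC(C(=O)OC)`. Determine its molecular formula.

Atom tally by fragment:
  CH3 → C:1 H:3
  CH2 → C:1 H:2
  CH2 → C:1 H:2
  CH2 → C:1 H:2
  CH2 → C:1 H:2
  CH2COOCH3 → C:3 H:5 O:2
Element totals:
  C: 8
  H: 16
  O: 2

C8H16O2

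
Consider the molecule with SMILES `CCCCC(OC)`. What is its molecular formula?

C6H14O

Atom tally by fragment:
  CH3 → C:1 H:3
  CH2 → C:1 H:2
  CH2 → C:1 H:2
  CH2 → C:1 H:2
  CH2OCH3 → C:2 H:5 O:1
Element totals:
  C: 6
  H: 14
  O: 1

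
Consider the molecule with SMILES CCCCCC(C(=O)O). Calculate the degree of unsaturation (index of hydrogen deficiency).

1

Atom tally by fragment:
  CH3 → C:1 H:3
  CH2 → C:1 H:2
  CH2 → C:1 H:2
  CH2 → C:1 H:2
  CH2 → C:1 H:2
  CH2COOH → C:2 H:3 O:2
Element totals:
  C: 7
  H: 14
  O: 2
Molecular formula: C7H14O2.
DoU = (2C + 2 + N − H − X) / 2 = (2·7 + 2 + 0 − 14 − 0) / 2 = 1.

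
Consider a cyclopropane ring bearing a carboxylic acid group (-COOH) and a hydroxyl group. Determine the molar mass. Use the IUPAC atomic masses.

Atom tally by fragment:
  cyclopropane ring core → C:3 H:6
  (− 2 ring H displaced by substituents)
  + COOH → C:1 H:1 O:2
  + OH → O:1 H:1
Element totals:
  C: 4
  H: 6
  O: 3
Molecular formula: C4H6O3.
  M = 4(12.011) + 6(1.008) + 3(15.999)
    = 48.044 + 6.048 + 47.997 = 102.089

102.09 g/mol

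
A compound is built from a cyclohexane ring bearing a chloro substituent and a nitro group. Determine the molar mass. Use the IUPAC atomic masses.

163.60 g/mol

Atom tally by fragment:
  cyclohexane ring core → C:6 H:12
  (− 2 ring H displaced by substituents)
  + Cl → Cl:1
  + NO2 → N:1 O:2
Element totals:
  C: 6
  H: 10
  Cl: 1
  N: 1
  O: 2
Molecular formula: C6H10ClNO2.
  M = 6(12.011) + 10(1.008) + 35.45 + 14.007 + 2(15.999)
    = 72.066 + 10.080 + 35.450 + 14.007 + 31.998 = 163.601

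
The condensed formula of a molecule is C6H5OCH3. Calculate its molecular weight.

Element totals:
  C: 7
  H: 8
  O: 1
Molecular formula: C7H8O.
  M = 7(12.011) + 8(1.008) + 15.999
    = 84.077 + 8.064 + 15.999 = 108.140

108.14 g/mol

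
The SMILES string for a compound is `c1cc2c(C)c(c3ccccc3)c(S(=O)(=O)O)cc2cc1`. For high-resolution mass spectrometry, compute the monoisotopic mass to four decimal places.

298.0664

Atom tally by fragment:
  naphthalene ring system core → C:10 H:8
  (− 3 ring H displaced by substituents)
  + CH3 → C:1 H:3
  + C6H5 → C:6 H:5
  + SO3H → S:1 O:3 H:1
Element totals:
  C: 17
  H: 14
  O: 3
  S: 1
Molecular formula: C17H14O3S.
  M = 17(12.0) + 14(1.007825) + 3(15.994915) + 31.972071
    = 204.000000 + 14.109550 + 47.984745 + 31.972071 = 298.066366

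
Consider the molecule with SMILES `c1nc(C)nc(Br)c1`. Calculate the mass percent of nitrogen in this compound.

16.19%

Atom tally by fragment:
  pyrimidine ring core → C:4 H:4 N:2
  (− 2 ring H displaced by substituents)
  + CH3 → C:1 H:3
  + Br → Br:1
Element totals:
  C: 5
  H: 5
  Br: 1
  N: 2
Molecular formula: C5H5BrN2.
Molar mass = 173.013 g/mol.
Mass from N: 2 × 14.007 = 28.014 g/mol.
%N = 28.014 / 173.013 × 100 = 16.19%.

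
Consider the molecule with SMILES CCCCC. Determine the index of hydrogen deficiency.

Atom tally by fragment:
  CH3 → C:1 H:3
  CH2 → C:1 H:2
  CH2 → C:1 H:2
  CH2 → C:1 H:2
  CH3 → C:1 H:3
Element totals:
  C: 5
  H: 12
Molecular formula: C5H12.
DoU = (2C + 2 + N − H − X) / 2 = (2·5 + 2 + 0 − 12 − 0) / 2 = 0.

0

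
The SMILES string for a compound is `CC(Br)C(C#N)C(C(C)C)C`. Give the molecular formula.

C9H16BrN

Atom tally by fragment:
  CH3 → C:1 H:3
  CH(Br) → C:1 H:1 Br:1
  CH(CN) → C:2 H:1 N:1
  CH(CH(CH3)2) → C:4 H:8
  CH3 → C:1 H:3
Element totals:
  C: 9
  H: 16
  Br: 1
  N: 1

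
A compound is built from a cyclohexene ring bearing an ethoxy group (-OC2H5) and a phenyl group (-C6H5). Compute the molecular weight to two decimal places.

Atom tally by fragment:
  cyclohexene ring core → C:6 H:10
  (− 2 ring H displaced by substituents)
  + OC2H5 → C:2 H:5 O:1
  + C6H5 → C:6 H:5
Element totals:
  C: 14
  H: 18
  O: 1
Molecular formula: C14H18O.
  M = 14(12.011) + 18(1.008) + 15.999
    = 168.154 + 18.144 + 15.999 = 202.297

202.30 g/mol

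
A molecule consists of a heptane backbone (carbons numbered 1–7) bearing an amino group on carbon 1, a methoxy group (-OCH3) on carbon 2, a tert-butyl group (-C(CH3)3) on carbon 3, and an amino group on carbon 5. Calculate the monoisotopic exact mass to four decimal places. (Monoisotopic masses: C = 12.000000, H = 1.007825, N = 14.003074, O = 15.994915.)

Atom tally by fragment:
  H2NCH2 → C:1 H:4 N:1
  CH(OCH3) → C:2 H:4 O:1
  CH(C(CH3)3) → C:5 H:10
  CH2 → C:1 H:2
  CH(NH2) → C:1 H:3 N:1
  CH2 → C:1 H:2
  CH3 → C:1 H:3
Element totals:
  C: 12
  H: 28
  N: 2
  O: 1
Molecular formula: C12H28N2O.
  M = 12(12.0) + 28(1.007825) + 2(14.003074) + 15.994915
    = 144.000000 + 28.219100 + 28.006148 + 15.994915 = 216.220163

216.2202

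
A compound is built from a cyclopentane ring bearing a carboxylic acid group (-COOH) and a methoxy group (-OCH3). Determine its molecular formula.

C7H12O3

Atom tally by fragment:
  cyclopentane ring core → C:5 H:10
  (− 2 ring H displaced by substituents)
  + COOH → C:1 H:1 O:2
  + OCH3 → C:1 H:3 O:1
Element totals:
  C: 7
  H: 12
  O: 3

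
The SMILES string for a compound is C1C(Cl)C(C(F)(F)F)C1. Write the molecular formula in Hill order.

C5H6ClF3

Atom tally by fragment:
  cyclobutane ring core → C:4 H:8
  (− 2 ring H displaced by substituents)
  + Cl → Cl:1
  + CF3 → C:1 F:3
Element totals:
  C: 5
  H: 6
  Cl: 1
  F: 3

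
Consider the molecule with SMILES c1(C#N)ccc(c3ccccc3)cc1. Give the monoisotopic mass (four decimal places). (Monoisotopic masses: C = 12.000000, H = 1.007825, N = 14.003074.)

179.0735

Atom tally by fragment:
  benzene ring core → C:6 H:6
  (− 2 ring H displaced by substituents)
  + CN → C:1 N:1
  + C6H5 → C:6 H:5
Element totals:
  C: 13
  H: 9
  N: 1
Molecular formula: C13H9N.
  M = 13(12.0) + 9(1.007825) + 14.003074
    = 156.000000 + 9.070425 + 14.003074 = 179.073499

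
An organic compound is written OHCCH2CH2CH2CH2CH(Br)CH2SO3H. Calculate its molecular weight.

273.14 g/mol

Atom tally by fragment:
  OHCCH2 → C:2 H:3 O:1
  CH2 → C:1 H:2
  CH2 → C:1 H:2
  CH2 → C:1 H:2
  CH(Br) → C:1 H:1 Br:1
  CH2SO3H → C:1 H:3 S:1 O:3
Element totals:
  C: 7
  H: 13
  Br: 1
  O: 4
  S: 1
Molecular formula: C7H13BrO4S.
  M = 7(12.011) + 13(1.008) + 79.904 + 4(15.999) + 32.06
    = 84.077 + 13.104 + 79.904 + 63.996 + 32.060 = 273.141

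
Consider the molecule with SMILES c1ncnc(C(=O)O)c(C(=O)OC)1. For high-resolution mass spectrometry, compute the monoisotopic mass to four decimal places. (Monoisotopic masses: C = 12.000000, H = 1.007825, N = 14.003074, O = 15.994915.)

182.0328

Atom tally by fragment:
  pyrimidine ring core → C:4 H:4 N:2
  (− 2 ring H displaced by substituents)
  + COOH → C:1 H:1 O:2
  + COOCH3 → C:2 H:3 O:2
Element totals:
  C: 7
  H: 6
  N: 2
  O: 4
Molecular formula: C7H6N2O4.
  M = 7(12.0) + 6(1.007825) + 2(14.003074) + 4(15.994915)
    = 84.000000 + 6.046950 + 28.006148 + 63.979660 = 182.032758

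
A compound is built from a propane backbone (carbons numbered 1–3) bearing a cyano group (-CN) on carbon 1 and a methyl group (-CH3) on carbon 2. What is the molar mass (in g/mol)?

Atom tally by fragment:
  NCCH2 → C:2 H:2 N:1
  CH(CH3) → C:2 H:4
  CH3 → C:1 H:3
Element totals:
  C: 5
  H: 9
  N: 1
Molecular formula: C5H9N.
  M = 5(12.011) + 9(1.008) + 14.007
    = 60.055 + 9.072 + 14.007 = 83.134

83.13 g/mol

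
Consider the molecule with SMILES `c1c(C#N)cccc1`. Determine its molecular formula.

Atom tally by fragment:
  benzene ring core → C:6 H:6
  (− 1 ring H displaced by substituents)
  + CN → C:1 N:1
Element totals:
  C: 7
  H: 5
  N: 1

C7H5N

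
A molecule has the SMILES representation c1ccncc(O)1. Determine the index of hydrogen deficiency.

Atom tally by fragment:
  pyridine ring core → C:5 H:5 N:1
  (− 1 ring H displaced by substituents)
  + OH → O:1 H:1
Element totals:
  C: 5
  H: 5
  N: 1
  O: 1
Molecular formula: C5H5NO.
DoU = (2C + 2 + N − H − X) / 2 = (2·5 + 2 + 1 − 5 − 0) / 2 = 4.

4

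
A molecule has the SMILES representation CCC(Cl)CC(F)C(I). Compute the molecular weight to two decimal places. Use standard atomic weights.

264.51 g/mol

Atom tally by fragment:
  CH3 → C:1 H:3
  CH2 → C:1 H:2
  CH(Cl) → C:1 H:1 Cl:1
  CH2 → C:1 H:2
  CH(F) → C:1 H:1 F:1
  CH2I → C:1 H:2 I:1
Element totals:
  C: 6
  H: 11
  Cl: 1
  F: 1
  I: 1
Molecular formula: C6H11ClFI.
  M = 6(12.011) + 11(1.008) + 35.45 + 18.998 + 126.904
    = 72.066 + 11.088 + 35.450 + 18.998 + 126.904 = 264.506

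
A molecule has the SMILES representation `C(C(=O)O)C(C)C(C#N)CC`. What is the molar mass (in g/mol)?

Atom tally by fragment:
  HOOCCH2 → C:2 H:3 O:2
  CH(CH3) → C:2 H:4
  CH(CN) → C:2 H:1 N:1
  CH2 → C:1 H:2
  CH3 → C:1 H:3
Element totals:
  C: 8
  H: 13
  N: 1
  O: 2
Molecular formula: C8H13NO2.
  M = 8(12.011) + 13(1.008) + 14.007 + 2(15.999)
    = 96.088 + 13.104 + 14.007 + 31.998 = 155.197

155.20 g/mol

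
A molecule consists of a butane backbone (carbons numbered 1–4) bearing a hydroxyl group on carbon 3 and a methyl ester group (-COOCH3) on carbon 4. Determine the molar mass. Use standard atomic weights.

Atom tally by fragment:
  CH3 → C:1 H:3
  CH2 → C:1 H:2
  CH(OH) → C:1 H:2 O:1
  CH2COOCH3 → C:3 H:5 O:2
Element totals:
  C: 6
  H: 12
  O: 3
Molecular formula: C6H12O3.
  M = 6(12.011) + 12(1.008) + 3(15.999)
    = 72.066 + 12.096 + 47.997 = 132.159

132.16 g/mol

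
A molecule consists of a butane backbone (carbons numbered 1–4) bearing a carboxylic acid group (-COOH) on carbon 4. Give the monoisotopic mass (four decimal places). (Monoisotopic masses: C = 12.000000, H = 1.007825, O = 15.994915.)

Atom tally by fragment:
  CH3 → C:1 H:3
  CH2 → C:1 H:2
  CH2 → C:1 H:2
  CH2COOH → C:2 H:3 O:2
Element totals:
  C: 5
  H: 10
  O: 2
Molecular formula: C5H10O2.
  M = 5(12.0) + 10(1.007825) + 2(15.994915)
    = 60.000000 + 10.078250 + 31.989830 = 102.068080

102.0681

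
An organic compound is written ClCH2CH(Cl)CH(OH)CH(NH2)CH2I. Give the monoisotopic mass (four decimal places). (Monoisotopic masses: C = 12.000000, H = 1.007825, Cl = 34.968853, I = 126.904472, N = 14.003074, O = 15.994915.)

296.9184

Atom tally by fragment:
  ClCH2 → C:1 H:2 Cl:1
  CH(Cl) → C:1 H:1 Cl:1
  CH(OH) → C:1 H:2 O:1
  CH(NH2) → C:1 H:3 N:1
  CH2I → C:1 H:2 I:1
Element totals:
  C: 5
  H: 10
  Cl: 2
  I: 1
  N: 1
  O: 1
Molecular formula: C5H10Cl2INO.
  M = 5(12.0) + 10(1.007825) + 2(34.968853) + 126.904472 + 14.003074 + 15.994915
    = 60.000000 + 10.078250 + 69.937706 + 126.904472 + 14.003074 + 15.994915 = 296.918417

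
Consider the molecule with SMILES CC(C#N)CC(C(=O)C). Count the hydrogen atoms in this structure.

Atom tally by fragment:
  CH3 → C:1 H:3
  CH(CN) → C:2 H:1 N:1
  CH2 → C:1 H:2
  CH2COCH3 → C:3 H:5 O:1
Element totals:
  C: 7
  H: 11
  N: 1
  O: 1

11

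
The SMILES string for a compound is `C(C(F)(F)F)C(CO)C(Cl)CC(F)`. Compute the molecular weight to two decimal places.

222.61 g/mol

Atom tally by fragment:
  F3CCH2 → C:2 H:2 F:3
  CH(CH2OH) → C:2 H:4 O:1
  CH(Cl) → C:1 H:1 Cl:1
  CH2 → C:1 H:2
  CH2F → C:1 H:2 F:1
Element totals:
  C: 7
  H: 11
  Cl: 1
  F: 4
  O: 1
Molecular formula: C7H11ClF4O.
  M = 7(12.011) + 11(1.008) + 35.45 + 4(18.998) + 15.999
    = 84.077 + 11.088 + 35.450 + 75.992 + 15.999 = 222.606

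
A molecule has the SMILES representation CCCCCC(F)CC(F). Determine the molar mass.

Atom tally by fragment:
  CH3 → C:1 H:3
  CH2 → C:1 H:2
  CH2 → C:1 H:2
  CH2 → C:1 H:2
  CH2 → C:1 H:2
  CH(F) → C:1 H:1 F:1
  CH2 → C:1 H:2
  CH2F → C:1 H:2 F:1
Element totals:
  C: 8
  H: 16
  F: 2
Molecular formula: C8H16F2.
  M = 8(12.011) + 16(1.008) + 2(18.998)
    = 96.088 + 16.128 + 37.996 = 150.212

150.21 g/mol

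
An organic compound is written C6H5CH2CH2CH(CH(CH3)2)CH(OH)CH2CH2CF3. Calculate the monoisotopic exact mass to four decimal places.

288.1701

Atom tally by fragment:
  C6H5CH2 → C:7 H:7
  CH2 → C:1 H:2
  CH(CH(CH3)2) → C:4 H:8
  CH(OH) → C:1 H:2 O:1
  CH2 → C:1 H:2
  CH2CF3 → C:2 H:2 F:3
Element totals:
  C: 16
  H: 23
  F: 3
  O: 1
Molecular formula: C16H23F3O.
  M = 16(12.0) + 23(1.007825) + 3(18.998403) + 15.994915
    = 192.000000 + 23.179975 + 56.995209 + 15.994915 = 288.170099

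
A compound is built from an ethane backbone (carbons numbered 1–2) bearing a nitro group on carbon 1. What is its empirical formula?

Atom tally by fragment:
  O2NCH2 → C:1 H:2 N:1 O:2
  CH3 → C:1 H:3
Element totals:
  C: 2
  H: 5
  N: 1
  O: 2
Molecular formula: C2H5NO2.
gcd of subscripts (2, 5, 1, 2) = 1, so the empirical formula equals the molecular formula.

C2H5NO2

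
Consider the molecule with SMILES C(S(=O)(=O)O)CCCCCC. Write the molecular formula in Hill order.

C7H16O3S

Atom tally by fragment:
  HO3SCH2 → C:1 H:3 S:1 O:3
  CH2 → C:1 H:2
  CH2 → C:1 H:2
  CH2 → C:1 H:2
  CH2 → C:1 H:2
  CH2 → C:1 H:2
  CH3 → C:1 H:3
Element totals:
  C: 7
  H: 16
  O: 3
  S: 1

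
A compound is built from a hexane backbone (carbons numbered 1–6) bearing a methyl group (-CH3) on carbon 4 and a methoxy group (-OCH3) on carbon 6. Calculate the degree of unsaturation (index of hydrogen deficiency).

0

Atom tally by fragment:
  CH3 → C:1 H:3
  CH2 → C:1 H:2
  CH2 → C:1 H:2
  CH(CH3) → C:2 H:4
  CH2 → C:1 H:2
  CH2OCH3 → C:2 H:5 O:1
Element totals:
  C: 8
  H: 18
  O: 1
Molecular formula: C8H18O.
DoU = (2C + 2 + N − H − X) / 2 = (2·8 + 2 + 0 − 18 − 0) / 2 = 0.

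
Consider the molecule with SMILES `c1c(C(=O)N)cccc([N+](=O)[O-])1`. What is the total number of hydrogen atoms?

6

Atom tally by fragment:
  benzene ring core → C:6 H:6
  (− 2 ring H displaced by substituents)
  + CONH2 → C:1 H:2 O:1 N:1
  + NO2 → N:1 O:2
Element totals:
  C: 7
  H: 6
  N: 2
  O: 3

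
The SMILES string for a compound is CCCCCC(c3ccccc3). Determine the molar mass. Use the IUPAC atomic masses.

Atom tally by fragment:
  CH3 → C:1 H:3
  CH2 → C:1 H:2
  CH2 → C:1 H:2
  CH2 → C:1 H:2
  CH2 → C:1 H:2
  CH2C6H5 → C:7 H:7
Element totals:
  C: 12
  H: 18
Molecular formula: C12H18.
  M = 12(12.011) + 18(1.008)
    = 144.132 + 18.144 = 162.276

162.28 g/mol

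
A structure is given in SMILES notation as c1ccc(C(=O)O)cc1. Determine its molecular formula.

C7H6O2

Atom tally by fragment:
  benzene ring core → C:6 H:6
  (− 1 ring H displaced by substituents)
  + COOH → C:1 H:1 O:2
Element totals:
  C: 7
  H: 6
  O: 2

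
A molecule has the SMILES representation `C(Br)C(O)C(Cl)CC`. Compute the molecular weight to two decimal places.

Atom tally by fragment:
  BrCH2 → C:1 H:2 Br:1
  CH(OH) → C:1 H:2 O:1
  CH(Cl) → C:1 H:1 Cl:1
  CH2 → C:1 H:2
  CH3 → C:1 H:3
Element totals:
  C: 5
  H: 10
  Br: 1
  Cl: 1
  O: 1
Molecular formula: C5H10BrClO.
  M = 5(12.011) + 10(1.008) + 79.904 + 35.45 + 15.999
    = 60.055 + 10.080 + 79.904 + 35.450 + 15.999 = 201.488

201.49 g/mol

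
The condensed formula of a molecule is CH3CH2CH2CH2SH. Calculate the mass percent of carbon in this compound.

Element totals:
  C: 4
  H: 10
  S: 1
Molecular formula: C4H10S.
Molar mass = 90.184 g/mol.
Mass from C: 4 × 12.011 = 48.044 g/mol.
%C = 48.044 / 90.184 × 100 = 53.27%.

53.27%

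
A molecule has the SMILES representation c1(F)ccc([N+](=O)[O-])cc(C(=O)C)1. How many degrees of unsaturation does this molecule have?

6

Atom tally by fragment:
  benzene ring core → C:6 H:6
  (− 3 ring H displaced by substituents)
  + F → F:1
  + NO2 → N:1 O:2
  + COCH3 → C:2 H:3 O:1
Element totals:
  C: 8
  H: 6
  F: 1
  N: 1
  O: 3
Molecular formula: C8H6FNO3.
DoU = (2C + 2 + N − H − X) / 2 = (2·8 + 2 + 1 − 6 − 1) / 2 = 6.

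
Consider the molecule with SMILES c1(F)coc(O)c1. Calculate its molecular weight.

102.06 g/mol

Atom tally by fragment:
  furan ring core → C:4 H:4 O:1
  (− 2 ring H displaced by substituents)
  + F → F:1
  + OH → O:1 H:1
Element totals:
  C: 4
  H: 3
  F: 1
  O: 2
Molecular formula: C4H3FO2.
  M = 4(12.011) + 3(1.008) + 18.998 + 2(15.999)
    = 48.044 + 3.024 + 18.998 + 31.998 = 102.064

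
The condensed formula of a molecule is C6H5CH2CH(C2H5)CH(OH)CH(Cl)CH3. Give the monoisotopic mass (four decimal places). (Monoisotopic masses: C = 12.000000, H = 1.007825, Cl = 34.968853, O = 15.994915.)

226.1124

Element totals:
  C: 13
  H: 19
  Cl: 1
  O: 1
Molecular formula: C13H19ClO.
  M = 13(12.0) + 19(1.007825) + 34.968853 + 15.994915
    = 156.000000 + 19.148675 + 34.968853 + 15.994915 = 226.112443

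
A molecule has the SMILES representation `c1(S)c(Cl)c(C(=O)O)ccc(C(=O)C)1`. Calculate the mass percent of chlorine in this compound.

Atom tally by fragment:
  benzene ring core → C:6 H:6
  (− 4 ring H displaced by substituents)
  + SH → S:1 H:1
  + Cl → Cl:1
  + COOH → C:1 H:1 O:2
  + COCH3 → C:2 H:3 O:1
Element totals:
  C: 9
  H: 7
  Cl: 1
  O: 3
  S: 1
Molecular formula: C9H7ClO3S.
Molar mass = 230.662 g/mol.
Mass from Cl: 1 × 35.45 = 35.450 g/mol.
%Cl = 35.450 / 230.662 × 100 = 15.37%.

15.37%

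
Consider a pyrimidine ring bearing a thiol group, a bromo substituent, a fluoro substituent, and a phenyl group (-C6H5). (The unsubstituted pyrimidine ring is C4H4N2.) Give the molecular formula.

Atom tally by fragment:
  pyrimidine ring core → C:4 H:4 N:2
  (− 4 ring H displaced by substituents)
  + SH → S:1 H:1
  + Br → Br:1
  + F → F:1
  + C6H5 → C:6 H:5
Element totals:
  C: 10
  H: 6
  Br: 1
  F: 1
  N: 2
  S: 1

C10H6BrFN2S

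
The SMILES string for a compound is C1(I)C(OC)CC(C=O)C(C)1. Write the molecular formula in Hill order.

Atom tally by fragment:
  cyclopentane ring core → C:5 H:10
  (− 4 ring H displaced by substituents)
  + I → I:1
  + OCH3 → C:1 H:3 O:1
  + CHO → C:1 H:1 O:1
  + CH3 → C:1 H:3
Element totals:
  C: 8
  H: 13
  I: 1
  O: 2

C8H13IO2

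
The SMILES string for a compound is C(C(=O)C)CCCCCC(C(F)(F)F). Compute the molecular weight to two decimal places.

Atom tally by fragment:
  CH3COCH2 → C:3 H:5 O:1
  CH2 → C:1 H:2
  CH2 → C:1 H:2
  CH2 → C:1 H:2
  CH2 → C:1 H:2
  CH2 → C:1 H:2
  CH2CF3 → C:2 H:2 F:3
Element totals:
  C: 10
  H: 17
  F: 3
  O: 1
Molecular formula: C10H17F3O.
  M = 10(12.011) + 17(1.008) + 3(18.998) + 15.999
    = 120.110 + 17.136 + 56.994 + 15.999 = 210.239

210.24 g/mol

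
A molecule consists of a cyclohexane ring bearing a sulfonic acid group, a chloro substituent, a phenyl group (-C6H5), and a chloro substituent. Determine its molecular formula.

C12H14Cl2O3S

Atom tally by fragment:
  cyclohexane ring core → C:6 H:12
  (− 4 ring H displaced by substituents)
  + SO3H → S:1 O:3 H:1
  + Cl → Cl:1
  + C6H5 → C:6 H:5
  + Cl → Cl:1
Element totals:
  C: 12
  H: 14
  Cl: 2
  O: 3
  S: 1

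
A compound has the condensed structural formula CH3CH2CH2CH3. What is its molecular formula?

C4H10

Atom tally by fragment:
  CH3 → C:1 H:3
  CH2 → C:1 H:2
  CH2 → C:1 H:2
  CH3 → C:1 H:3
Element totals:
  C: 4
  H: 10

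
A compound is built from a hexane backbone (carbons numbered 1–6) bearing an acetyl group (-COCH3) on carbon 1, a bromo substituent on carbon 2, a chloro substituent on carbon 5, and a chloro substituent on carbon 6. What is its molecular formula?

Atom tally by fragment:
  CH3COCH2 → C:3 H:5 O:1
  CH(Br) → C:1 H:1 Br:1
  CH2 → C:1 H:2
  CH2 → C:1 H:2
  CH(Cl) → C:1 H:1 Cl:1
  CH2Cl → C:1 H:2 Cl:1
Element totals:
  C: 8
  H: 13
  Br: 1
  Cl: 2
  O: 1

C8H13BrCl2O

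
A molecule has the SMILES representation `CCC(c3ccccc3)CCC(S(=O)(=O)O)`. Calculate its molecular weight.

242.33 g/mol

Atom tally by fragment:
  CH3 → C:1 H:3
  CH2 → C:1 H:2
  CH(C6H5) → C:7 H:6
  CH2 → C:1 H:2
  CH2 → C:1 H:2
  CH2SO3H → C:1 H:3 S:1 O:3
Element totals:
  C: 12
  H: 18
  O: 3
  S: 1
Molecular formula: C12H18O3S.
  M = 12(12.011) + 18(1.008) + 3(15.999) + 32.06
    = 144.132 + 18.144 + 47.997 + 32.060 = 242.333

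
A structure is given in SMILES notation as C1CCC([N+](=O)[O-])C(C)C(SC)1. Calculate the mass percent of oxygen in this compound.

Atom tally by fragment:
  cyclohexane ring core → C:6 H:12
  (− 3 ring H displaced by substituents)
  + NO2 → N:1 O:2
  + CH3 → C:1 H:3
  + SCH3 → C:1 H:3 S:1
Element totals:
  C: 8
  H: 15
  N: 1
  O: 2
  S: 1
Molecular formula: C8H15NO2S.
Molar mass = 189.273 g/mol.
Mass from O: 2 × 15.999 = 31.998 g/mol.
%O = 31.998 / 189.273 × 100 = 16.91%.

16.91%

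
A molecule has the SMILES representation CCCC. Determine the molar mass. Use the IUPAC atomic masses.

Atom tally by fragment:
  CH3 → C:1 H:3
  CH2 → C:1 H:2
  CH2 → C:1 H:2
  CH3 → C:1 H:3
Element totals:
  C: 4
  H: 10
Molecular formula: C4H10.
  M = 4(12.011) + 10(1.008)
    = 48.044 + 10.080 = 58.124

58.12 g/mol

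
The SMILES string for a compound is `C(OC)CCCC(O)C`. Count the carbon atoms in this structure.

7

Atom tally by fragment:
  CH3OCH2 → C:2 H:5 O:1
  CH2 → C:1 H:2
  CH2 → C:1 H:2
  CH2 → C:1 H:2
  CH(OH) → C:1 H:2 O:1
  CH3 → C:1 H:3
Element totals:
  C: 7
  H: 16
  O: 2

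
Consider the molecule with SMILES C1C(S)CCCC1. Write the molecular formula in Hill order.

Atom tally by fragment:
  cyclohexane ring core → C:6 H:12
  (− 1 ring H displaced by substituents)
  + SH → S:1 H:1
Element totals:
  C: 6
  H: 12
  S: 1

C6H12S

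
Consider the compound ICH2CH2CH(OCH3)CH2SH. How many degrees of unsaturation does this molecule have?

0

Atom tally by fragment:
  ICH2 → C:1 H:2 I:1
  CH2 → C:1 H:2
  CH(OCH3) → C:2 H:4 O:1
  CH2SH → C:1 H:3 S:1
Element totals:
  C: 5
  H: 11
  I: 1
  O: 1
  S: 1
Molecular formula: C5H11IOS.
DoU = (2C + 2 + N − H − X) / 2 = (2·5 + 2 + 0 − 11 − 1) / 2 = 0.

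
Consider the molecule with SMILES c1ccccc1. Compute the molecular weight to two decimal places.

78.11 g/mol

Atom tally by fragment:
  benzene ring core → C:6 H:6
Element totals:
  C: 6
  H: 6
Molecular formula: C6H6.
  M = 6(12.011) + 6(1.008)
    = 72.066 + 6.048 = 78.114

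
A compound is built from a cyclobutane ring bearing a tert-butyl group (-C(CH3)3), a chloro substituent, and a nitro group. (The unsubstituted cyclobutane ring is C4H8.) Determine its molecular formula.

Atom tally by fragment:
  cyclobutane ring core → C:4 H:8
  (− 3 ring H displaced by substituents)
  + C(CH3)3 → C:4 H:9
  + Cl → Cl:1
  + NO2 → N:1 O:2
Element totals:
  C: 8
  H: 14
  Cl: 1
  N: 1
  O: 2

C8H14ClNO2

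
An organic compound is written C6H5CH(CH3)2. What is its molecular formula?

C9H12

Element totals:
  C: 9
  H: 12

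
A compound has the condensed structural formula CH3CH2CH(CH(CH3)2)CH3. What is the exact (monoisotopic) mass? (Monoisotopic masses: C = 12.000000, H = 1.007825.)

100.1252

Element totals:
  C: 7
  H: 16
Molecular formula: C7H16.
  M = 7(12.0) + 16(1.007825)
    = 84.000000 + 16.125200 = 100.125200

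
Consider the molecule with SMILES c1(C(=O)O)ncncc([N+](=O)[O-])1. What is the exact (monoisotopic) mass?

Atom tally by fragment:
  pyrimidine ring core → C:4 H:4 N:2
  (− 2 ring H displaced by substituents)
  + COOH → C:1 H:1 O:2
  + NO2 → N:1 O:2
Element totals:
  C: 5
  H: 3
  N: 3
  O: 4
Molecular formula: C5H3N3O4.
  M = 5(12.0) + 3(1.007825) + 3(14.003074) + 4(15.994915)
    = 60.000000 + 3.023475 + 42.009222 + 63.979660 = 169.012357

169.0124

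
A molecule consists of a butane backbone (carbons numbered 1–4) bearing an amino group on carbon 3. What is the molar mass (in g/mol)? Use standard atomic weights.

73.14 g/mol

Atom tally by fragment:
  CH3 → C:1 H:3
  CH2 → C:1 H:2
  CH(NH2) → C:1 H:3 N:1
  CH3 → C:1 H:3
Element totals:
  C: 4
  H: 11
  N: 1
Molecular formula: C4H11N.
  M = 4(12.011) + 11(1.008) + 14.007
    = 48.044 + 11.088 + 14.007 = 73.139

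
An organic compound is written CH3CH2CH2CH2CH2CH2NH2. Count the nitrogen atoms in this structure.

1

Element totals:
  C: 6
  H: 15
  N: 1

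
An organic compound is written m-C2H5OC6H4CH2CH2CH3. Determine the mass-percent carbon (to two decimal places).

Atom tally by fragment:
  benzene ring core → C:6 H:6
  (− 2 ring H displaced by substituents)
  + OC2H5 → C:2 H:5 O:1
  + CH2CH2CH3 → C:3 H:7
Element totals:
  C: 11
  H: 16
  O: 1
Molecular formula: C11H16O.
Molar mass = 164.248 g/mol.
Mass from C: 11 × 12.011 = 132.121 g/mol.
%C = 132.121 / 164.248 × 100 = 80.44%.

80.44%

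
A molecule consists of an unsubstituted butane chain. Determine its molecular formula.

Atom tally by fragment:
  CH3 → C:1 H:3
  CH2 → C:1 H:2
  CH2 → C:1 H:2
  CH3 → C:1 H:3
Element totals:
  C: 4
  H: 10

C4H10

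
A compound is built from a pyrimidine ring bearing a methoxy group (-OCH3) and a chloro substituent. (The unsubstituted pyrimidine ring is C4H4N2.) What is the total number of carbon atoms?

Atom tally by fragment:
  pyrimidine ring core → C:4 H:4 N:2
  (− 2 ring H displaced by substituents)
  + OCH3 → C:1 H:3 O:1
  + Cl → Cl:1
Element totals:
  C: 5
  H: 5
  Cl: 1
  N: 2
  O: 1

5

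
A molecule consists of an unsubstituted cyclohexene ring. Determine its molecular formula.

C6H10

Atom tally by fragment:
  cyclohexene ring core → C:6 H:10
Element totals:
  C: 6
  H: 10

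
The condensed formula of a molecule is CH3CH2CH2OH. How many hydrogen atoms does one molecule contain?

Atom tally by fragment:
  CH3 → C:1 H:3
  CH2 → C:1 H:2
  CH2OH → C:1 H:3 O:1
Element totals:
  C: 3
  H: 8
  O: 1

8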